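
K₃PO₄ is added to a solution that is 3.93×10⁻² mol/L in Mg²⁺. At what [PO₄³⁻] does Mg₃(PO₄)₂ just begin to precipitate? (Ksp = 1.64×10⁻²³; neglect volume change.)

5.20×10⁻¹⁰ M

A salt starts to precipitate once the ion product Q reaches its Ksp.
Mg₃(PO₄)₂(s) ⇌ 3 Mg²⁺(aq) + 2 PO₄³⁻(aq)
Ksp = [Mg²⁺]^3[PO₄³⁻]^2 = [PO₄³⁻]^2(3.93×10⁻²)^3
[PO₄³⁻]^2 = 1.64×10⁻²³ / (3.93×10⁻²)^3 = 2.70×10⁻¹⁹
[PO₄³⁻] = 5.20×10⁻¹⁰ mol/L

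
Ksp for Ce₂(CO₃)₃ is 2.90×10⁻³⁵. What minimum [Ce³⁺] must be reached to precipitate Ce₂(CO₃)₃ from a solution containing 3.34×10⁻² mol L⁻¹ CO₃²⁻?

8.82×10⁻¹⁶ M

A salt starts to precipitate once the ion product Q reaches its Ksp.
Ce₂(CO₃)₃(s) ⇌ 2 Ce³⁺(aq) + 3 CO₃²⁻(aq)
Ksp = [Ce³⁺]^2[CO₃²⁻]^3 = [Ce³⁺]^2(3.34×10⁻²)^3
[Ce³⁺]^2 = 2.90×10⁻³⁵ / (3.34×10⁻²)^3 = 7.78×10⁻³¹
[Ce³⁺] = 8.82×10⁻¹⁶ mol L⁻¹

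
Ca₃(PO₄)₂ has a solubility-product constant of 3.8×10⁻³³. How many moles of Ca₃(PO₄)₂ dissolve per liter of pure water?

Ca₃(PO₄)₂(s) ⇌ 3 Ca²⁺(aq) + 2 PO₄³⁻(aq)
If s mol/L of Ca₃(PO₄)₂ dissolves, [Ca²⁺] = 3s and [PO₄³⁻] = 2s.
Ksp = [Ca²⁺]^3[PO₄³⁻]^2 = (3s)^3 · (2s)^2 = 108s^5
108s^5 = 3.8×10⁻³³  ⇒  s^5 = 3.5×10⁻³⁵
s = (3.5×10⁻³⁵)^(1/5) = 1.3×10⁻⁷ M

1.3×10⁻⁷ M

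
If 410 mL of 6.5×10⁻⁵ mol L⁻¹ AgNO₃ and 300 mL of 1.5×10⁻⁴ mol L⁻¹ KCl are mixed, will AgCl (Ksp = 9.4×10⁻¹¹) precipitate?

Total volume after mixing = 410 + 300 = 710 mL.
[Ag⁺] = (6.5×10⁻⁵)(410)/710 = 3.8×10⁻⁵ mol L⁻¹
[Cl⁻] = (1.5×10⁻⁴)(300)/710 = 6.3×10⁻⁵ mol L⁻¹
Q = [Ag⁺][Cl⁻] = 2.4×10⁻⁹
Because Q > Ksp (2.4×10⁻⁹ vs 9.4×10⁻¹¹), a precipitate of AgCl forms.

Yes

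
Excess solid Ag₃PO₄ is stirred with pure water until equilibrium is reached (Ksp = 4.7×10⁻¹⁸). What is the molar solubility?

2.0×10⁻⁵ M

Ag₃PO₄(s) ⇌ 3 Ag⁺(aq) + PO₄³⁻(aq)
Let s be the molar solubility. Then [Ag⁺] = 3s and [PO₄³⁻] = s.
Ksp = [Ag⁺]^3[PO₄³⁻] = (3s)^3 · s = 27s^4
27s^4 = 4.7×10⁻¹⁸  ⇒  s^4 = 1.7×10⁻¹⁹
Taking the 4th root, s = 2.0×10⁻⁵ M.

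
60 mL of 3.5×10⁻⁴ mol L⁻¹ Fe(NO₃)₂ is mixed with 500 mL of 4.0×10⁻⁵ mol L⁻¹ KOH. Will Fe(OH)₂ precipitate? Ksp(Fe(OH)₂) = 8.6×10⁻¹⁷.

Yes

Total volume after mixing = 60 + 500 = 560 mL.
[Fe²⁺] = (3.5×10⁻⁴)(60)/560 = 3.8×10⁻⁵ mol L⁻¹
[OH⁻] = (4.0×10⁻⁵)(500)/560 = 3.6×10⁻⁵ mol L⁻¹
Q = [Fe²⁺][OH⁻]^2 = 4.8×10⁻¹⁴
Q = 4.8×10⁻¹⁴ > Ksp = 8.6×10⁻¹⁷, so the solution is supersaturated and Fe(OH)₂ precipitates.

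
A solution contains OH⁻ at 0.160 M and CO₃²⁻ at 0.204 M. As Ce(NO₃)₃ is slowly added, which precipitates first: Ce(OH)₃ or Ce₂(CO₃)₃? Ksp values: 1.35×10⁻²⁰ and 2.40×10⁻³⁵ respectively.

Ce(OH)₃

Precipitation begins when Q = Ksp.
For Ce(OH)₃: [Ce³⁺] = (Ksp/[OH⁻]^3) = 3.30×10⁻¹⁸ M
For Ce₂(CO₃)₃: [Ce³⁺] = (Ksp/[CO₃²⁻]^3)^(1/2) = 5.32×10⁻¹⁷ M
Ce(OH)₃ requires the lower [Ce³⁺], so it precipitates first.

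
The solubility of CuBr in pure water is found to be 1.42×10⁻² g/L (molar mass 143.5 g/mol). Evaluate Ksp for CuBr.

Ksp = 9.79×10⁻⁹

Molar solubility s = (1.42×10⁻² g/L) / (143.5 g/mol) = 9.8955×10⁻⁵ mol/L
CuBr(s) ⇌ Cu⁺(aq) + Br⁻(aq)
With molar solubility s: [Cu⁺] = s, [Br⁻] = s.
Ksp = [Cu⁺][Br⁻] = s · s = s^2
Ksp = (9.8955×10⁻⁵)^2 = 9.79×10⁻⁹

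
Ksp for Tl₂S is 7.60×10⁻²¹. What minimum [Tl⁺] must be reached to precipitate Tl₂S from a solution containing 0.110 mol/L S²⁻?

A salt starts to precipitate once the ion product Q reaches its Ksp.
Tl₂S(s) ⇌ 2 Tl⁺(aq) + S²⁻(aq)
Ksp = [Tl⁺]^2[S²⁻] = [Tl⁺]^2(0.110)
[Tl⁺]^2 = 7.60×10⁻²¹ / (0.110) = 6.91×10⁻²⁰
[Tl⁺] = 2.63×10⁻¹⁰ mol/L

2.63×10⁻¹⁰ M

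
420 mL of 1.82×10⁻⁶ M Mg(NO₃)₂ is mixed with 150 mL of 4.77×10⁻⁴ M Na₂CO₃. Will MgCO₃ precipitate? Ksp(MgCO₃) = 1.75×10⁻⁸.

No

Total volume after mixing = 420 + 150 = 570 mL.
[Mg²⁺] = (1.82×10⁻⁶)(420)/570 = 1.34×10⁻⁶ M
[CO₃²⁻] = (4.77×10⁻⁴)(150)/570 = 1.26×10⁻⁴ M
Q = [Mg²⁺][CO₃²⁻] = 1.68×10⁻¹⁰
Since Q (1.68×10⁻¹⁰) is less than Ksp (1.75×10⁻⁸), no MgCO₃ precipitates.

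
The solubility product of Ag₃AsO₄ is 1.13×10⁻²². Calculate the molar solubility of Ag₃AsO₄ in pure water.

Ag₃AsO₄(s) ⇌ 3 Ag⁺(aq) + AsO₄³⁻(aq)
With molar solubility s: [Ag⁺] = 3s, [AsO₄³⁻] = s.
Ksp = [Ag⁺]^3[AsO₄³⁻] = (3s)^3 · s = 27s^4
27s^4 = 1.13×10⁻²²  ⇒  s^4 = 4.19×10⁻²⁴
s = 1.43×10⁻⁶ mol L⁻¹

1.43×10⁻⁶ M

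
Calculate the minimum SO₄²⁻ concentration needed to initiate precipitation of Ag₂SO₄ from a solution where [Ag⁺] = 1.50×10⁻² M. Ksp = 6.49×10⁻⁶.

2.88×10⁻² M

A salt starts to precipitate once the ion product Q reaches its Ksp.
Ag₂SO₄(s) ⇌ 2 Ag⁺(aq) + SO₄²⁻(aq)
Ksp = [Ag⁺]^2[SO₄²⁻] = [SO₄²⁻](1.50×10⁻²)^2
[SO₄²⁻] = 6.49×10⁻⁶ / (1.50×10⁻²)^2 = 2.88×10⁻²
[SO₄²⁻] = 2.88×10⁻² M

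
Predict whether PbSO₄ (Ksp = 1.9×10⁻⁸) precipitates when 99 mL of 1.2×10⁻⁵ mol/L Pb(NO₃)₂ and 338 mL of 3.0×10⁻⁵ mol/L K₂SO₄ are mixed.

The combined volume is 437 mL.
[Pb²⁺] = (1.2×10⁻⁵)(99)/437 = 2.7×10⁻⁶ mol/L
[SO₄²⁻] = (3.0×10⁻⁵)(338)/437 = 2.3×10⁻⁵ mol/L
Q = [Pb²⁺][SO₄²⁻] = 6.3×10⁻¹¹
Q < Ksp (6.3×10⁻¹¹ vs 1.9×10⁻⁸); the solution remains unsaturated and no precipitate forms.

No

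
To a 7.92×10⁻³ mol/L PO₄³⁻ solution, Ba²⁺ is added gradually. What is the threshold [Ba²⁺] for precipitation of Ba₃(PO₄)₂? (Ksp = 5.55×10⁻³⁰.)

Precipitation of each salt begins when its ion product equals Ksp.
Ba₃(PO₄)₂(s) ⇌ 3 Ba²⁺(aq) + 2 PO₄³⁻(aq)
Ksp = [Ba²⁺]^3[PO₄³⁻]^2 = [Ba²⁺]^3(7.92×10⁻³)^2
[Ba²⁺]^3 = 5.55×10⁻³⁰ / (7.92×10⁻³)^2 = 8.85×10⁻²⁶
[Ba²⁺] = 4.46×10⁻⁹ mol/L

4.46×10⁻⁹ M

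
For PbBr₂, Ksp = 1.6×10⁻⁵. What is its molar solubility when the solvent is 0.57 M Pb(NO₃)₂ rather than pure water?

PbBr₂(s) ⇌ Pb²⁺(aq) + 2 Br⁻(aq)
Pb²⁺ is already present at 0.57 M. If s mol/L of PbBr₂ dissolves, [Br⁻] = 2s while [Pb²⁺] ≈ 0.57 M.
Ksp = [Pb²⁺][Br⁻]^2 = (0.57)(2s)^2
(2s)^2 = 1.6×10⁻⁵ / (0.57) = 2.8×10⁻⁵
s = 2.6×10⁻³ M

2.6×10⁻³ M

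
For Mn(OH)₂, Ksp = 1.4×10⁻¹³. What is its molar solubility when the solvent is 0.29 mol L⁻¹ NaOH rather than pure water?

Mn(OH)₂(s) ⇌ Mn²⁺(aq) + 2 OH⁻(aq)
Let s be the solubility of Mn(OH)₂ here. The common ion gives [OH⁻] ≈ 0.29 mol L⁻¹, and [Mn²⁺] = s.
Ksp = [Mn²⁺][OH⁻]^2 = s(0.29)^2
s = 1.4×10⁻¹³ / (0.29)^2 = 1.7×10⁻¹²
s = 1.7×10⁻¹² mol L⁻¹

1.7×10⁻¹² M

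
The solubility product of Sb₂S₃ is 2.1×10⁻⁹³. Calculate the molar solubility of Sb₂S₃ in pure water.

1.1×10⁻¹⁹ M

Sb₂S₃(s) ⇌ 2 Sb³⁺(aq) + 3 S²⁻(aq)
Call the molar solubility s, so that [Sb³⁺] = 2s and [S²⁻] = 3s.
Ksp = [Sb³⁺]^2[S²⁻]^3 = (2s)^2 · (3s)^3 = 108s^5
108s^5 = 2.1×10⁻⁹³  ⇒  s^5 = 1.9×10⁻⁹⁵
s = (1.9×10⁻⁹⁵)^(1/5) = 1.1×10⁻¹⁹ mol/L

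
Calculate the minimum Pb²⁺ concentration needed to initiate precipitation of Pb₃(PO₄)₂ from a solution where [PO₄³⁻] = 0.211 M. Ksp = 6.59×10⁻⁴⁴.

1.14×10⁻¹⁴ M

Precipitation of each salt begins when its ion product equals Ksp.
Pb₃(PO₄)₂(s) ⇌ 3 Pb²⁺(aq) + 2 PO₄³⁻(aq)
Ksp = [Pb²⁺]^3[PO₄³⁻]^2 = [Pb²⁺]^3(0.211)^2
[Pb²⁺]^3 = 6.59×10⁻⁴⁴ / (0.211)^2 = 1.48×10⁻⁴²
[Pb²⁺] = 1.14×10⁻¹⁴ M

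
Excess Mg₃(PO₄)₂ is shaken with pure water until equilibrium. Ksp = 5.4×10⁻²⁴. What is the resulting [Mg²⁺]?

Mg₃(PO₄)₂(s) ⇌ 3 Mg²⁺(aq) + 2 PO₄³⁻(aq)
Call the molar solubility s, so that [Mg²⁺] = 3s and [PO₄³⁻] = 2s.
Ksp = [Mg²⁺]^3[PO₄³⁻]^2 = (3s)^3 · (2s)^2 = 108s^5 = 5.4×10⁻²⁴
s = 8.7×10⁻⁶ M
[Mg²⁺] = 3s = 2.6×10⁻⁵ M

2.6×10⁻⁵ M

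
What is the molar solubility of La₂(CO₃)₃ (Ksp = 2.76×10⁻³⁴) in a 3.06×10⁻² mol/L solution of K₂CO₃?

1.55×10⁻¹⁵ M

La₂(CO₃)₃(s) ⇌ 2 La³⁺(aq) + 3 CO₃²⁻(aq)
The solution already contains CO₃²⁻ at 3.06×10⁻² mol/L. Let s be the molar solubility of La₂(CO₃)₃.
[CO₃²⁻] ≈ 3.06×10⁻² mol/L (common ion dominates); [La³⁺] = 2s.
Ksp = [La³⁺]^2[CO₃²⁻]^3 = (2s)^2(3.06×10⁻²)^3
(2s)^2 = 2.76×10⁻³⁴ / (3.06×10⁻²)^3 = 9.63×10⁻³⁰
s = 1.55×10⁻¹⁵ mol/L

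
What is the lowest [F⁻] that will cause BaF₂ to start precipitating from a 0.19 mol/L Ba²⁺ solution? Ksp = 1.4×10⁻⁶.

2.7×10⁻³ M

Each salt precipitates once Q = Ksp for that salt.
BaF₂(s) ⇌ Ba²⁺(aq) + 2 F⁻(aq)
Ksp = [Ba²⁺][F⁻]^2 = [F⁻]^2(0.19)
[F⁻]^2 = 1.4×10⁻⁶ / (0.19) = 7.4×10⁻⁶
[F⁻] = 2.7×10⁻³ mol/L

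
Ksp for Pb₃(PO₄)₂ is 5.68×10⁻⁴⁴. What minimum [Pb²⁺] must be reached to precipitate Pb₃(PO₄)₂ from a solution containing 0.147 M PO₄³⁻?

Precipitation of each salt begins when its ion product equals Ksp.
Pb₃(PO₄)₂(s) ⇌ 3 Pb²⁺(aq) + 2 PO₄³⁻(aq)
Ksp = [Pb²⁺]^3[PO₄³⁻]^2 = [Pb²⁺]^3(0.147)^2
[Pb²⁺]^3 = 5.68×10⁻⁴⁴ / (0.147)^2 = 2.63×10⁻⁴²
[Pb²⁺] = 1.38×10⁻¹⁴ M

1.38×10⁻¹⁴ M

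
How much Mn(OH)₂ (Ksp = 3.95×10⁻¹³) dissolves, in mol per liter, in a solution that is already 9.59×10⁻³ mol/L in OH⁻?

Mn(OH)₂(s) ⇌ Mn²⁺(aq) + 2 OH⁻(aq)
The solution already contains OH⁻ at 9.59×10⁻³ mol/L. Let s be the molar solubility of Mn(OH)₂.
[OH⁻] ≈ 9.59×10⁻³ mol/L (common ion dominates); [Mn²⁺] = s.
Ksp = [Mn²⁺][OH⁻]^2 = s(9.59×10⁻³)^2
s = 3.95×10⁻¹³ / (9.59×10⁻³)^2 = 4.29×10⁻⁹
s = 4.29×10⁻⁹ mol/L

4.29×10⁻⁹ M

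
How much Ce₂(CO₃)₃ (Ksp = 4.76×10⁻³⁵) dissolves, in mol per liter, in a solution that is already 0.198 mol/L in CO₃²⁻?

3.92×10⁻¹⁷ M

Ce₂(CO₃)₃(s) ⇌ 2 Ce³⁺(aq) + 3 CO₃²⁻(aq)
The solution already contains CO₃²⁻ at 0.198 mol/L. Let s be the molar solubility of Ce₂(CO₃)₃.
[CO₃²⁻] ≈ 0.198 mol/L (common ion dominates); [Ce³⁺] = 2s.
Ksp = [Ce³⁺]^2[CO₃²⁻]^3 = (2s)^2(0.198)^3
(2s)^2 = 4.76×10⁻³⁵ / (0.198)^3 = 6.13×10⁻³³
s = 3.92×10⁻¹⁷ mol/L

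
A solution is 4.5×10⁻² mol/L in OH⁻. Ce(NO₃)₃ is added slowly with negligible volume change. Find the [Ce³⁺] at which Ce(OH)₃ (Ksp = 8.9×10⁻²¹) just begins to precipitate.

A salt starts to precipitate once the ion product Q reaches its Ksp.
Ce(OH)₃(s) ⇌ Ce³⁺(aq) + 3 OH⁻(aq)
Ksp = [Ce³⁺][OH⁻]^3 = [Ce³⁺](4.5×10⁻²)^3
[Ce³⁺] = 8.9×10⁻²¹ / (4.5×10⁻²)^3 = 9.8×10⁻¹⁷
[Ce³⁺] = 9.8×10⁻¹⁷ mol/L

9.8×10⁻¹⁷ M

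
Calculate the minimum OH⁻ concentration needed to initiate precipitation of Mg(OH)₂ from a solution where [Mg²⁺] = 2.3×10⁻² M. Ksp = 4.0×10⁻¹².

1.3×10⁻⁵ M

Precipitation begins when Q = Ksp.
Mg(OH)₂(s) ⇌ Mg²⁺(aq) + 2 OH⁻(aq)
Ksp = [Mg²⁺][OH⁻]^2 = [OH⁻]^2(2.3×10⁻²)
[OH⁻]^2 = 4.0×10⁻¹² / (2.3×10⁻²) = 1.7×10⁻¹⁰
[OH⁻] = 1.3×10⁻⁵ M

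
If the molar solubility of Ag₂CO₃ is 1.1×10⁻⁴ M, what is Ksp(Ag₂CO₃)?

Ag₂CO₃(s) ⇌ 2 Ag⁺(aq) + CO₃²⁻(aq)
With molar solubility s: [Ag⁺] = 2s, [CO₃²⁻] = s.
Ksp = [Ag⁺]^2[CO₃²⁻] = (2s)^2 · s = 4s^3
Ksp = 4 × (1.1×10⁻⁴)^3 = 5.3×10⁻¹²

Ksp = 5.3×10⁻¹²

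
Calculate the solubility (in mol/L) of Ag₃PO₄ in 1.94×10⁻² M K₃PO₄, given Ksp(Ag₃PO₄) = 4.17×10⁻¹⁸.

Ag₃PO₄(s) ⇌ 3 Ag⁺(aq) + PO₄³⁻(aq)
The solution already contains PO₄³⁻ at 1.94×10⁻² M. Let s be the molar solubility of Ag₃PO₄.
[PO₄³⁻] ≈ 1.94×10⁻² M (common ion dominates); [Ag⁺] = 3s.
Ksp = [Ag⁺]^3[PO₄³⁻] = (3s)^3(1.94×10⁻²)
(3s)^3 = 4.17×10⁻¹⁸ / (1.94×10⁻²) = 2.15×10⁻¹⁶
s = 2.00×10⁻⁶ M

2.00×10⁻⁶ M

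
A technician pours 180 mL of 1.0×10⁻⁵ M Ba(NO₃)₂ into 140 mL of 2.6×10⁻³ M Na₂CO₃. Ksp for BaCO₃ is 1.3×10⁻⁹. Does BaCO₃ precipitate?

Yes

Total volume after mixing = 180 + 140 = 320 mL.
[Ba²⁺] = (1.0×10⁻⁵)(180)/320 = 5.6×10⁻⁶ M
[CO₃²⁻] = (2.6×10⁻³)(140)/320 = 1.1×10⁻³ M
Q = [Ba²⁺][CO₃²⁻] = 6.4×10⁻⁹
Q = 6.4×10⁻⁹ > Ksp = 1.3×10⁻⁹, so the solution is supersaturated and BaCO₃ precipitates.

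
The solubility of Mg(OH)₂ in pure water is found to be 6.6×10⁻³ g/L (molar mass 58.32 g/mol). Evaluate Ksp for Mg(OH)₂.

Ksp = 5.8×10⁻¹²

s = (6.6×10⁻³ g L⁻¹)/(58.32 g mol⁻¹) = 1.132×10⁻⁴ M
Mg(OH)₂(s) ⇌ Mg²⁺(aq) + 2 OH⁻(aq)
Let s be the molar solubility. Then [Mg²⁺] = s and [OH⁻] = 2s.
Ksp = [Mg²⁺][OH⁻]^2 = s · (2s)^2 = 4s^3
Ksp = 4 × (1.132×10⁻⁴)^3 = 5.8×10⁻¹²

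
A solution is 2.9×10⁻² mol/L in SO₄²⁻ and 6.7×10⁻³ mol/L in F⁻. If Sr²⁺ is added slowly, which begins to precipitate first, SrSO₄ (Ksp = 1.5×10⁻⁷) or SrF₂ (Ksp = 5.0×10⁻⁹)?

SrSO₄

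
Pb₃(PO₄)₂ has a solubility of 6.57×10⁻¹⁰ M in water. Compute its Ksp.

Ksp = 1.32×10⁻⁴⁴

Pb₃(PO₄)₂(s) ⇌ 3 Pb²⁺(aq) + 2 PO₄³⁻(aq)
If s mol/L of Pb₃(PO₄)₂ dissolves, [Pb²⁺] = 3s and [PO₄³⁻] = 2s.
Ksp = [Pb²⁺]^3[PO₄³⁻]^2 = (3s)^3 · (2s)^2 = 108s^5
Ksp = 108 × (6.57×10⁻¹⁰)^5 = 1.32×10⁻⁴⁴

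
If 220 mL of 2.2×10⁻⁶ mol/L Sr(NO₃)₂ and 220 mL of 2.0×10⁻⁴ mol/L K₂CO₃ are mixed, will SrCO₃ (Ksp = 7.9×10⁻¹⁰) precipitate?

No

The combined volume is 440 mL.
[Sr²⁺] = (2.2×10⁻⁶)(220)/440 = 1.1×10⁻⁶ mol/L
[CO₃²⁻] = (2.0×10⁻⁴)(220)/440 = 1.0×10⁻⁴ mol/L
Q = [Sr²⁺][CO₃²⁻] = 1.1×10⁻¹⁰
Q < Ksp (1.1×10⁻¹⁰ vs 7.9×10⁻¹⁰); the solution remains unsaturated and no precipitate forms.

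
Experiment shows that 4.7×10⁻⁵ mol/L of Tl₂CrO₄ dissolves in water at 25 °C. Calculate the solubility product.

Tl₂CrO₄(s) ⇌ 2 Tl⁺(aq) + CrO₄²⁻(aq)
If s mol/L of Tl₂CrO₄ dissolves, [Tl⁺] = 2s and [CrO₄²⁻] = s.
Ksp = [Tl⁺]^2[CrO₄²⁻] = (2s)^2 · s = 4s^3
Ksp = 4 × (4.7×10⁻⁵)^3 = 4.2×10⁻¹³

Ksp = 4.2×10⁻¹³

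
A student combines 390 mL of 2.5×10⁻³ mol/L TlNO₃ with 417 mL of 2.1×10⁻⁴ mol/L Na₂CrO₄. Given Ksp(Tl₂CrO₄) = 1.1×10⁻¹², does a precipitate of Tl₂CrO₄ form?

After mixing, V = 390 mL + 417 mL = 807 mL.
[Tl⁺] = (2.5×10⁻³)(390)/807 = 1.2×10⁻³ mol/L
[CrO₄²⁻] = (2.1×10⁻⁴)(417)/807 = 1.1×10⁻⁴ mol/L
Q = [Tl⁺]^2[CrO₄²⁻] = 1.6×10⁻¹⁰
Because Q > Ksp (1.6×10⁻¹⁰ vs 1.1×10⁻¹²), a precipitate of Tl₂CrO₄ forms.

Yes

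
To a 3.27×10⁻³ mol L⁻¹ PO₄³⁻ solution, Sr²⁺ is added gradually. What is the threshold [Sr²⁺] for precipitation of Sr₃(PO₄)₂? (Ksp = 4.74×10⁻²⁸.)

3.54×10⁻⁸ M

Each salt precipitates once Q = Ksp for that salt.
Sr₃(PO₄)₂(s) ⇌ 3 Sr²⁺(aq) + 2 PO₄³⁻(aq)
Ksp = [Sr²⁺]^3[PO₄³⁻]^2 = [Sr²⁺]^3(3.27×10⁻³)^2
[Sr²⁺]^3 = 4.74×10⁻²⁸ / (3.27×10⁻³)^2 = 4.43×10⁻²³
[Sr²⁺] = 3.54×10⁻⁸ mol L⁻¹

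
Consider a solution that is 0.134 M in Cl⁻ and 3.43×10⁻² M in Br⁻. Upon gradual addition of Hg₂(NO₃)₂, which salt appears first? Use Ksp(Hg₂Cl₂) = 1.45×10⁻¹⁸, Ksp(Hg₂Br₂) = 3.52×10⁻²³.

Precipitation of each salt begins when its ion product equals Ksp.
For Hg₂Cl₂: [Hg₂²⁺] = (Ksp/[Cl⁻]^2) = 8.08×10⁻¹⁷ M
For Hg₂Br₂: [Hg₂²⁺] = (Ksp/[Br⁻]^2) = 2.99×10⁻²⁰ M
Hg₂Br₂ requires the lower [Hg₂²⁺], so it precipitates first.

Hg₂Br₂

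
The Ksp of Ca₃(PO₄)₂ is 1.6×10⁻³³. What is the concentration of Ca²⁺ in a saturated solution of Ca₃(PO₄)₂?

3.2×10⁻⁷ M

Ca₃(PO₄)₂(s) ⇌ 3 Ca²⁺(aq) + 2 PO₄³⁻(aq)
For each mole of Ca₃(PO₄)₂ that dissolves per liter, [Ca²⁺] = 3s and [PO₄³⁻] = 2s; let s denote this solubility.
Ksp = [Ca²⁺]^3[PO₄³⁻]^2 = (3s)^3 · (2s)^2 = 108s^5 = 1.6×10⁻³³
s = 1.1×10⁻⁷ mol/L
[Ca²⁺] = 3s = 3.2×10⁻⁷ mol/L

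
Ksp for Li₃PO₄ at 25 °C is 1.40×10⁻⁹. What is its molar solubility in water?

2.68×10⁻³ M

Li₃PO₄(s) ⇌ 3 Li⁺(aq) + PO₄³⁻(aq)
With molar solubility s: [Li⁺] = 3s, [PO₄³⁻] = s.
Ksp = [Li⁺]^3[PO₄³⁻] = (3s)^3 · s = 27s^4
27s^4 = 1.40×10⁻⁹  ⇒  s^4 = 5.19×10⁻¹¹
Taking the 4th root, s = 2.68×10⁻³ mol/L.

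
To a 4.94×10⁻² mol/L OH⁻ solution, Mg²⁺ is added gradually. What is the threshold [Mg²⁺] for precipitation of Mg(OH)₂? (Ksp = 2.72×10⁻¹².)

The threshold for precipitation is Q = Ksp.
Mg(OH)₂(s) ⇌ Mg²⁺(aq) + 2 OH⁻(aq)
Ksp = [Mg²⁺][OH⁻]^2 = [Mg²⁺](4.94×10⁻²)^2
[Mg²⁺] = 2.72×10⁻¹² / (4.94×10⁻²)^2 = 1.11×10⁻⁹
[Mg²⁺] = 1.11×10⁻⁹ mol/L

1.11×10⁻⁹ M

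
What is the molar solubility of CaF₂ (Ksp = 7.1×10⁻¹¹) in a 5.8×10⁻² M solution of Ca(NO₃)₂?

CaF₂(s) ⇌ Ca²⁺(aq) + 2 F⁻(aq)
Let s be the solubility of CaF₂ here. The common ion gives [Ca²⁺] ≈ 5.8×10⁻² M, and [F⁻] = 2s.
Ksp = [Ca²⁺][F⁻]^2 = (5.8×10⁻²)(2s)^2
(2s)^2 = 7.1×10⁻¹¹ / (5.8×10⁻²) = 1.2×10⁻⁹
s = 1.7×10⁻⁵ M

1.7×10⁻⁵ M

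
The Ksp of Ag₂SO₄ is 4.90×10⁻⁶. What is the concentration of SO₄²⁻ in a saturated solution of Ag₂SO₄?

1.07×10⁻² M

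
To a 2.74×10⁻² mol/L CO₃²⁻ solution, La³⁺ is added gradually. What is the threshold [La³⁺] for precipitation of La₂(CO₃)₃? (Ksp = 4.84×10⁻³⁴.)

A salt starts to precipitate once the ion product Q reaches its Ksp.
La₂(CO₃)₃(s) ⇌ 2 La³⁺(aq) + 3 CO₃²⁻(aq)
Ksp = [La³⁺]^2[CO₃²⁻]^3 = [La³⁺]^2(2.74×10⁻²)^3
[La³⁺]^2 = 4.84×10⁻³⁴ / (2.74×10⁻²)^3 = 2.35×10⁻²⁹
[La³⁺] = 4.85×10⁻¹⁵ mol/L

4.85×10⁻¹⁵ M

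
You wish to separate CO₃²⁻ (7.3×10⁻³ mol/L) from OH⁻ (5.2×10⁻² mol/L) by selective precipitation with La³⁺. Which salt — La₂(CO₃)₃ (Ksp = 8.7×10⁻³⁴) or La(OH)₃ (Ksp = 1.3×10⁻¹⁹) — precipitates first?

A salt starts to precipitate once the ion product Q reaches its Ksp.
For La₂(CO₃)₃: [La³⁺] = (Ksp/[CO₃²⁻]^3)^(1/2) = 4.7×10⁻¹⁴ mol/L
For La(OH)₃: [La³⁺] = (Ksp/[OH⁻]^3) = 9.2×10⁻¹⁶ mol/L
Since La(OH)₃ needs less La³⁺ to reach saturation, it precipitates first.

La(OH)₃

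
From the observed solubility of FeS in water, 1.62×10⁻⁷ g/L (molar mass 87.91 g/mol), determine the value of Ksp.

Molar solubility s = (1.62×10⁻⁷ g/L) / (87.91 g/mol) = 1.8428×10⁻⁹ mol/L
FeS(s) ⇌ Fe²⁺(aq) + S²⁻(aq)
Let s be the molar solubility. Then [Fe²⁺] = s and [S²⁻] = s.
Ksp = [Fe²⁺][S²⁻] = s · s = s^2
Ksp = (1.8428×10⁻⁹)^2 = 3.40×10⁻¹⁸

Ksp = 3.40×10⁻¹⁸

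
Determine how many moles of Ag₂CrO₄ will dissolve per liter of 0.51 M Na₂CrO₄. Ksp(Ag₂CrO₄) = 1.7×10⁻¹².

9.1×10⁻⁷ M

Ag₂CrO₄(s) ⇌ 2 Ag⁺(aq) + CrO₄²⁻(aq)
With CrO₄²⁻ already at 0.51 M and s small, take [CrO₄²⁻] ≈ 0.51 M and [Ag⁺] = 2s.
Ksp = [Ag⁺]^2[CrO₄²⁻] = (2s)^2(0.51)
(2s)^2 = 1.7×10⁻¹² / (0.51) = 3.3×10⁻¹²
s = 9.1×10⁻⁷ M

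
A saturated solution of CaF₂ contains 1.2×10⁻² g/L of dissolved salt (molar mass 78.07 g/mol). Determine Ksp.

Molar solubility s = (1.2×10⁻² g/L) / (78.07 g/mol) = 1.537×10⁻⁴ mol/L
CaF₂(s) ⇌ Ca²⁺(aq) + 2 F⁻(aq)
For each mole of CaF₂ that dissolves per liter, [Ca²⁺] = s and [F⁻] = 2s; let s denote this solubility.
Ksp = [Ca²⁺][F⁻]^2 = s · (2s)^2 = 4s^3
Ksp = 4 × (1.537×10⁻⁴)^3 = 1.5×10⁻¹¹

Ksp = 1.5×10⁻¹¹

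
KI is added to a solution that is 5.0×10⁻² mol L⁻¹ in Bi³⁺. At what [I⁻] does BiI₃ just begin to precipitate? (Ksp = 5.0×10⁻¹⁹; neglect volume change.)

Each salt precipitates once Q = Ksp for that salt.
BiI₃(s) ⇌ Bi³⁺(aq) + 3 I⁻(aq)
Ksp = [Bi³⁺][I⁻]^3 = [I⁻]^3(5.0×10⁻²)
[I⁻]^3 = 5.0×10⁻¹⁹ / (5.0×10⁻²) = 1.0×10⁻¹⁷
[I⁻] = 2.2×10⁻⁶ mol L⁻¹

2.2×10⁻⁶ M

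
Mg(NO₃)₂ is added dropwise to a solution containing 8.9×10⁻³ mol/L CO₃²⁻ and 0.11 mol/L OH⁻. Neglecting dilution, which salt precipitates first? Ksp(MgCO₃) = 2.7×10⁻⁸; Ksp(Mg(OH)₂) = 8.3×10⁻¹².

Mg(OH)₂

Precipitation begins when Q = Ksp.
For MgCO₃: [Mg²⁺] = (Ksp/[CO₃²⁻]) = 3.0×10⁻⁶ mol/L
For Mg(OH)₂: [Mg²⁺] = (Ksp/[OH⁻]^2) = 6.9×10⁻¹⁰ mol/L
Since Mg(OH)₂ needs less Mg²⁺ to reach saturation, it precipitates first.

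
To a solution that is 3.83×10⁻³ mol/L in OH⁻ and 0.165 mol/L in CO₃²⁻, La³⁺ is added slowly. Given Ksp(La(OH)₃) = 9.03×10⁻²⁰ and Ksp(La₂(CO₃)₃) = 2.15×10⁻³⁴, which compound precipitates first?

La₂(CO₃)₃

Each salt precipitates once Q = Ksp for that salt.
For La(OH)₃: [La³⁺] = (Ksp/[OH⁻]^3) = 1.61×10⁻¹² mol/L
For La₂(CO₃)₃: [La³⁺] = (Ksp/[CO₃²⁻]^3)^(1/2) = 2.19×10⁻¹⁶ mol/L
Since La₂(CO₃)₃ needs less La³⁺ to reach saturation, it precipitates first.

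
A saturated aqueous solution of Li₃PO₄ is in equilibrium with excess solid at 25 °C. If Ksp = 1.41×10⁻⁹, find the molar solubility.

2.69×10⁻³ M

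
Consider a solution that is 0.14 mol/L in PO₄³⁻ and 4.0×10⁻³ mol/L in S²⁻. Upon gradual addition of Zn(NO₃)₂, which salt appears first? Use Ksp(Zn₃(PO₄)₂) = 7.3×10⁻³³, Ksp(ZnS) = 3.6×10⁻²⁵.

ZnS

Precipitation begins when Q = Ksp.
For Zn₃(PO₄)₂: [Zn²⁺] = (Ksp/[PO₄³⁻]^2)^(1/3) = 7.2×10⁻¹¹ mol/L
For ZnS: [Zn²⁺] = (Ksp/[S²⁻]) = 9.0×10⁻²³ mol/L
Since ZnS needs less Zn²⁺ to reach saturation, it precipitates first.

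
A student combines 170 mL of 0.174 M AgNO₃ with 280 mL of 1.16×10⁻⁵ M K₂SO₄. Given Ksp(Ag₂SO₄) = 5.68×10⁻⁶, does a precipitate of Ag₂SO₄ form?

The combined volume is 450 mL.
[Ag⁺] = (0.174)(170)/450 = 6.57×10⁻² M
[SO₄²⁻] = (1.16×10⁻⁵)(280)/450 = 7.22×10⁻⁶ M
Q = [Ag⁺]^2[SO₄²⁻] = 3.12×10⁻⁸
Q = 3.12×10⁻⁸ < Ksp = 5.68×10⁻⁶, so the solution is unsaturated and no precipitate forms.

No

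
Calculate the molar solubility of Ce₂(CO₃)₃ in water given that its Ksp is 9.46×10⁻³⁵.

6.14×10⁻⁸ M

Ce₂(CO₃)₃(s) ⇌ 2 Ce³⁺(aq) + 3 CO₃²⁻(aq)
For each mole of Ce₂(CO₃)₃ that dissolves per liter, [Ce³⁺] = 2s and [CO₃²⁻] = 3s; let s denote this solubility.
Ksp = [Ce³⁺]^2[CO₃²⁻]^3 = (2s)^2 · (3s)^3 = 108s^5
108s^5 = 9.46×10⁻³⁵  ⇒  s^5 = 8.76×10⁻³⁷
s = 6.14×10⁻⁸ M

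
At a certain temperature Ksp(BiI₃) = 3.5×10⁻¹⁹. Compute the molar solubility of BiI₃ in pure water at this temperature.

BiI₃(s) ⇌ Bi³⁺(aq) + 3 I⁻(aq)
Let s be the molar solubility. Then [Bi³⁺] = s and [I⁻] = 3s.
Ksp = [Bi³⁺][I⁻]^3 = s · (3s)^3 = 27s^4
27s^4 = 3.5×10⁻¹⁹  ⇒  s^4 = 1.3×10⁻²⁰
s = 1.1×10⁻⁵ mol L⁻¹

1.1×10⁻⁵ M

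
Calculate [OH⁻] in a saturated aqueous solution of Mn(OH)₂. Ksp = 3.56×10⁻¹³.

8.93×10⁻⁵ M

Mn(OH)₂(s) ⇌ Mn²⁺(aq) + 2 OH⁻(aq)
For each mole of Mn(OH)₂ that dissolves per liter, [Mn²⁺] = s and [OH⁻] = 2s; let s denote this solubility.
Ksp = [Mn²⁺][OH⁻]^2 = s · (2s)^2 = 4s^3 = 3.56×10⁻¹³
s = 4.46×10⁻⁵ mol L⁻¹
[OH⁻] = 2s = 8.93×10⁻⁵ mol L⁻¹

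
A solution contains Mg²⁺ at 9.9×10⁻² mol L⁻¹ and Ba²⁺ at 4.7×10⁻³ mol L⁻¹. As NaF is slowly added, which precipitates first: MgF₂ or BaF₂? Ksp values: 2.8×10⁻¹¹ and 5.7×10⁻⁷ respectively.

The threshold for precipitation is Q = Ksp.
For MgF₂: [F⁻] = (Ksp/[Mg²⁺])^(1/2) = 1.7×10⁻⁵ mol L⁻¹
For BaF₂: [F⁻] = (Ksp/[Ba²⁺])^(1/2) = 1.1×10⁻² mol L⁻¹
Since MgF₂ needs less F⁻ to reach saturation, it precipitates first.

MgF₂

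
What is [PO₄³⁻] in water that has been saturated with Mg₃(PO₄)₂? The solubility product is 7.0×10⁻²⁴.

Mg₃(PO₄)₂(s) ⇌ 3 Mg²⁺(aq) + 2 PO₄³⁻(aq)
Let s be the molar solubility. Then [Mg²⁺] = 3s and [PO₄³⁻] = 2s.
Ksp = [Mg²⁺]^3[PO₄³⁻]^2 = (3s)^3 · (2s)^2 = 108s^5 = 7.0×10⁻²⁴
s = 9.2×10⁻⁶ mol L⁻¹
[PO₄³⁻] = 2s = 1.8×10⁻⁵ mol L⁻¹

1.8×10⁻⁵ M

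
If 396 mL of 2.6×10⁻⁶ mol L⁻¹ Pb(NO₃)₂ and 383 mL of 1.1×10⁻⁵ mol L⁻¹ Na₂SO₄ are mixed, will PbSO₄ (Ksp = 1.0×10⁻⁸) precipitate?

No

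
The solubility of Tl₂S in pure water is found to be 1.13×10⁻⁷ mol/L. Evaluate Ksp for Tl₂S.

Ksp = 5.77×10⁻²¹

Tl₂S(s) ⇌ 2 Tl⁺(aq) + S²⁻(aq)
Call the molar solubility s, so that [Tl⁺] = 2s and [S²⁻] = s.
Ksp = [Tl⁺]^2[S²⁻] = (2s)^2 · s = 4s^3
Ksp = 4 × (1.13×10⁻⁷)^3 = 5.77×10⁻²¹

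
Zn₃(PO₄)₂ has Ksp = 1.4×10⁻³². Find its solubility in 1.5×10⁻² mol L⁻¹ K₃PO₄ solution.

Zn₃(PO₄)₂(s) ⇌ 3 Zn²⁺(aq) + 2 PO₄³⁻(aq)
With PO₄³⁻ already at 1.5×10⁻² mol L⁻¹ and s small, take [PO₄³⁻] ≈ 1.5×10⁻² mol L⁻¹ and [Zn²⁺] = 3s.
Ksp = [Zn²⁺]^3[PO₄³⁻]^2 = (3s)^3(1.5×10⁻²)^2
(3s)^3 = 1.4×10⁻³² / (1.5×10⁻²)^2 = 6.2×10⁻²⁹
s = 1.3×10⁻¹⁰ mol L⁻¹

1.3×10⁻¹⁰ M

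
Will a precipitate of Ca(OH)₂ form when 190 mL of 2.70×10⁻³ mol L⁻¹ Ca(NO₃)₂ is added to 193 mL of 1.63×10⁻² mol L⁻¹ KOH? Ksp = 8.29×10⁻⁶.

The combined volume is 383 mL.
[Ca²⁺] = (2.70×10⁻³)(190)/383 = 1.34×10⁻³ mol L⁻¹
[OH⁻] = (1.63×10⁻²)(193)/383 = 8.21×10⁻³ mol L⁻¹
Q = [Ca²⁺][OH⁻]^2 = 9.04×10⁻⁸
Q = 9.04×10⁻⁸ < Ksp = 8.29×10⁻⁶, so the solution is unsaturated and no precipitate forms.

No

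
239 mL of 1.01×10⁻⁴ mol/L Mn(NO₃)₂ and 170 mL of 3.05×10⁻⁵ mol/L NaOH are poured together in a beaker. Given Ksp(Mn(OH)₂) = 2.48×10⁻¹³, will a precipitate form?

The combined volume is 409 mL.
[Mn²⁺] = (1.01×10⁻⁴)(239)/409 = 5.90×10⁻⁵ mol/L
[OH⁻] = (3.05×10⁻⁵)(170)/409 = 1.27×10⁻⁵ mol/L
Q = [Mn²⁺][OH⁻]^2 = 9.49×10⁻¹⁵
Q < Ksp (9.49×10⁻¹⁵ vs 2.48×10⁻¹³); the solution remains unsaturated and no precipitate forms.

No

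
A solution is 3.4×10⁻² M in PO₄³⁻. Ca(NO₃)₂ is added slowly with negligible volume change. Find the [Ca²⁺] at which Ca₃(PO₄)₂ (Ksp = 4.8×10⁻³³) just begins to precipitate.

Precipitation begins when Q = Ksp.
Ca₃(PO₄)₂(s) ⇌ 3 Ca²⁺(aq) + 2 PO₄³⁻(aq)
Ksp = [Ca²⁺]^3[PO₄³⁻]^2 = [Ca²⁺]^3(3.4×10⁻²)^2
[Ca²⁺]^3 = 4.8×10⁻³³ / (3.4×10⁻²)^2 = 4.2×10⁻³⁰
[Ca²⁺] = 1.6×10⁻¹⁰ M

1.6×10⁻¹⁰ M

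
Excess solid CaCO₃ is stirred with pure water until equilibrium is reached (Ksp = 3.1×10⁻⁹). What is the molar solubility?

CaCO₃(s) ⇌ Ca²⁺(aq) + CO₃²⁻(aq)
Let s be the molar solubility. Then [Ca²⁺] = s and [CO₃²⁻] = s.
Ksp = [Ca²⁺][CO₃²⁻] = s · s = s^2
s^2 = 3.1×10⁻⁹
Taking the 2nd root, s = 5.6×10⁻⁵ mol L⁻¹.

5.6×10⁻⁵ M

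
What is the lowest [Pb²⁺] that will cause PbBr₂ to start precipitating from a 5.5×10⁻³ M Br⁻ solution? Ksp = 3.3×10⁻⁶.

A salt starts to precipitate once the ion product Q reaches its Ksp.
PbBr₂(s) ⇌ Pb²⁺(aq) + 2 Br⁻(aq)
Ksp = [Pb²⁺][Br⁻]^2 = [Pb²⁺](5.5×10⁻³)^2
[Pb²⁺] = 3.3×10⁻⁶ / (5.5×10⁻³)^2 = 0.11
[Pb²⁺] = 0.11 M

0.11 M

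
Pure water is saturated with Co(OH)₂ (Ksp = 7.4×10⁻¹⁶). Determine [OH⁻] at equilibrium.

1.1×10⁻⁵ M

Co(OH)₂(s) ⇌ Co²⁺(aq) + 2 OH⁻(aq)
If s mol/L of Co(OH)₂ dissolves, [Co²⁺] = s and [OH⁻] = 2s.
Ksp = [Co²⁺][OH⁻]^2 = s · (2s)^2 = 4s^3 = 7.4×10⁻¹⁶
s = 5.7×10⁻⁶ mol/L
[OH⁻] = 2s = 1.1×10⁻⁵ mol/L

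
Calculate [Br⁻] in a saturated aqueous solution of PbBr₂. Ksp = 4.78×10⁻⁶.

PbBr₂(s) ⇌ Pb²⁺(aq) + 2 Br⁻(aq)
With molar solubility s: [Pb²⁺] = s, [Br⁻] = 2s.
Ksp = [Pb²⁺][Br⁻]^2 = s · (2s)^2 = 4s^3 = 4.78×10⁻⁶
s = 1.06×10⁻² M
[Br⁻] = 2s = 2.12×10⁻² M

2.12×10⁻² M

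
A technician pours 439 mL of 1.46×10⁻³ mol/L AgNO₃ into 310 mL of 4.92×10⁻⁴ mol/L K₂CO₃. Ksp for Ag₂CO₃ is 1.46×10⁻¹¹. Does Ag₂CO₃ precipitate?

Yes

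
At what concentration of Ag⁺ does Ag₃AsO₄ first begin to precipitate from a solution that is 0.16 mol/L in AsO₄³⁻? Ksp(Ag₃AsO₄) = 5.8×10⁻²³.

Each salt precipitates once Q = Ksp for that salt.
Ag₃AsO₄(s) ⇌ 3 Ag⁺(aq) + AsO₄³⁻(aq)
Ksp = [Ag⁺]^3[AsO₄³⁻] = [Ag⁺]^3(0.16)
[Ag⁺]^3 = 5.8×10⁻²³ / (0.16) = 3.6×10⁻²²
[Ag⁺] = 7.1×10⁻⁸ mol/L

7.1×10⁻⁸ M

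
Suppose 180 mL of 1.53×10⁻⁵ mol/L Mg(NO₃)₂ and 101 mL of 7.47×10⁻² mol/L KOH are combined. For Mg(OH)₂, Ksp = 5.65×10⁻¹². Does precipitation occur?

Yes

Total volume after mixing = 180 + 101 = 281 mL.
[Mg²⁺] = (1.53×10⁻⁵)(180)/281 = 9.80×10⁻⁶ mol/L
[OH⁻] = (7.47×10⁻²)(101)/281 = 2.68×10⁻² mol/L
Q = [Mg²⁺][OH⁻]^2 = 7.07×10⁻⁹
Because Q > Ksp (7.07×10⁻⁹ vs 5.65×10⁻¹²), a precipitate of Mg(OH)₂ forms.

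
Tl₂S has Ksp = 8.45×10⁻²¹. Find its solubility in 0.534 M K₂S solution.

6.29×10⁻¹¹ M

Tl₂S(s) ⇌ 2 Tl⁺(aq) + S²⁻(aq)
Let s be the solubility of Tl₂S here. The common ion gives [S²⁻] ≈ 0.534 M, and [Tl⁺] = 2s.
Ksp = [Tl⁺]^2[S²⁻] = (2s)^2(0.534)
(2s)^2 = 8.45×10⁻²¹ / (0.534) = 1.58×10⁻²⁰
s = 6.29×10⁻¹¹ M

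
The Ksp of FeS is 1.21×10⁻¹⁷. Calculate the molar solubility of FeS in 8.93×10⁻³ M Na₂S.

FeS(s) ⇌ Fe²⁺(aq) + S²⁻(aq)
Let s be the solubility of FeS here. The common ion gives [S²⁻] ≈ 8.93×10⁻³ M, and [Fe²⁺] = s.
Ksp = [Fe²⁺][S²⁻] = s(8.93×10⁻³)
s = 1.21×10⁻¹⁷ / (8.93×10⁻³) = 1.35×10⁻¹⁵
s = 1.35×10⁻¹⁵ M

1.35×10⁻¹⁵ M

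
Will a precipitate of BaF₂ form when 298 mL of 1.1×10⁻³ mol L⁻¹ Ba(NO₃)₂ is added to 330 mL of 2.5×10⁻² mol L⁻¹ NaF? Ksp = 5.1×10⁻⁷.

Total volume after mixing = 298 + 330 = 628 mL.
[Ba²⁺] = (1.1×10⁻³)(298)/628 = 5.2×10⁻⁴ mol L⁻¹
[F⁻] = (2.5×10⁻²)(330)/628 = 1.3×10⁻² mol L⁻¹
Q = [Ba²⁺][F⁻]^2 = 9.0×10⁻⁸
Since Q (9.0×10⁻⁸) is less than Ksp (5.1×10⁻⁷), no BaF₂ precipitates.

No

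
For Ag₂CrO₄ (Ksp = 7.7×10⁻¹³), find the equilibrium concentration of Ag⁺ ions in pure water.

1.2×10⁻⁴ M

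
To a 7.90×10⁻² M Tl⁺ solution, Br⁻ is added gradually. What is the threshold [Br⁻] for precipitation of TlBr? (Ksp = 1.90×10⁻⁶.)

The threshold for precipitation is Q = Ksp.
TlBr(s) ⇌ Tl⁺(aq) + Br⁻(aq)
Ksp = [Tl⁺][Br⁻] = [Br⁻](7.90×10⁻²)
[Br⁻] = 1.90×10⁻⁶ / (7.90×10⁻²) = 2.41×10⁻⁵
[Br⁻] = 2.41×10⁻⁵ M

2.41×10⁻⁵ M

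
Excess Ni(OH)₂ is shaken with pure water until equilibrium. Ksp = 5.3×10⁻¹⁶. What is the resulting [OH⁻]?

Ni(OH)₂(s) ⇌ Ni²⁺(aq) + 2 OH⁻(aq)
For each mole of Ni(OH)₂ that dissolves per liter, [Ni²⁺] = s and [OH⁻] = 2s; let s denote this solubility.
Ksp = [Ni²⁺][OH⁻]^2 = s · (2s)^2 = 4s^3 = 5.3×10⁻¹⁶
s = 5.1×10⁻⁶ mol/L
[OH⁻] = 2s = 1.0×10⁻⁵ mol/L

1.0×10⁻⁵ M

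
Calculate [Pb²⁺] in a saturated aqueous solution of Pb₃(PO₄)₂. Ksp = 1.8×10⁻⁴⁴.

Pb₃(PO₄)₂(s) ⇌ 3 Pb²⁺(aq) + 2 PO₄³⁻(aq)
For each mole of Pb₃(PO₄)₂ that dissolves per liter, [Pb²⁺] = 3s and [PO₄³⁻] = 2s; let s denote this solubility.
Ksp = [Pb²⁺]^3[PO₄³⁻]^2 = (3s)^3 · (2s)^2 = 108s^5 = 1.8×10⁻⁴⁴
s = 7.0×10⁻¹⁰ mol L⁻¹
[Pb²⁺] = 3s = 2.1×10⁻⁹ mol L⁻¹

2.1×10⁻⁹ M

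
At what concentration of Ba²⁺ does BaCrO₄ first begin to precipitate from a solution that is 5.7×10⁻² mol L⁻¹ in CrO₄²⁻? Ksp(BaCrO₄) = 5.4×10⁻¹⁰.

9.5×10⁻⁹ M

Precipitation of each salt begins when its ion product equals Ksp.
BaCrO₄(s) ⇌ Ba²⁺(aq) + CrO₄²⁻(aq)
Ksp = [Ba²⁺][CrO₄²⁻] = [Ba²⁺](5.7×10⁻²)
[Ba²⁺] = 5.4×10⁻¹⁰ / (5.7×10⁻²) = 9.5×10⁻⁹
[Ba²⁺] = 9.5×10⁻⁹ mol L⁻¹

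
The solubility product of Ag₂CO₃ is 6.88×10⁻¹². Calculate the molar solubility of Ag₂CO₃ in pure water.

Ag₂CO₃(s) ⇌ 2 Ag⁺(aq) + CO₃²⁻(aq)
With molar solubility s: [Ag⁺] = 2s, [CO₃²⁻] = s.
Ksp = [Ag⁺]^2[CO₃²⁻] = (2s)^2 · s = 4s^3
4s^3 = 6.88×10⁻¹²  ⇒  s^3 = 1.72×10⁻¹²
s = (1.72×10⁻¹²)^(1/3) = 1.20×10⁻⁴ mol L⁻¹

1.20×10⁻⁴ M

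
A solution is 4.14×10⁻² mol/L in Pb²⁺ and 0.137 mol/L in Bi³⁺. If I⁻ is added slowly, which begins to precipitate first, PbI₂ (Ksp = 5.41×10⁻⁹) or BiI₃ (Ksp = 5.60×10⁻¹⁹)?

BiI₃

Precipitation begins when Q = Ksp.
For PbI₂: [I⁻] = (Ksp/[Pb²⁺])^(1/2) = 3.61×10⁻⁴ mol/L
For BiI₃: [I⁻] = (Ksp/[Bi³⁺])^(1/3) = 1.60×10⁻⁶ mol/L
BiI₃ requires the lower [I⁻], so it precipitates first.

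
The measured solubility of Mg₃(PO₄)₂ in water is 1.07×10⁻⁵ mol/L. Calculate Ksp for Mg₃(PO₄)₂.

Ksp = 1.51×10⁻²³

Mg₃(PO₄)₂(s) ⇌ 3 Mg²⁺(aq) + 2 PO₄³⁻(aq)
For each mole of Mg₃(PO₄)₂ that dissolves per liter, [Mg²⁺] = 3s and [PO₄³⁻] = 2s; let s denote this solubility.
Ksp = [Mg²⁺]^3[PO₄³⁻]^2 = (3s)^3 · (2s)^2 = 108s^5
Ksp = 108 × (1.07×10⁻⁵)^5 = 1.51×10⁻²³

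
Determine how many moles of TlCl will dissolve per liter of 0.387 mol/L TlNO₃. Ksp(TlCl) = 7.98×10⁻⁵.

2.06×10⁻⁴ M

TlCl(s) ⇌ Tl⁺(aq) + Cl⁻(aq)
The solution already contains Tl⁺ at 0.387 mol/L. Let s be the molar solubility of TlCl.
[Tl⁺] ≈ 0.387 mol/L (common ion dominates); [Cl⁻] = s.
Ksp = [Tl⁺][Cl⁻] = (0.387)s
s = 7.98×10⁻⁵ / (0.387) = 2.06×10⁻⁴
s = 2.06×10⁻⁴ mol/L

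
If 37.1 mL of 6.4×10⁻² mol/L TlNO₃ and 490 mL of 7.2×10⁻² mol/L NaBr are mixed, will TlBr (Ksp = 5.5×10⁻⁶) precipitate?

The combined volume is 527.1 mL.
[Tl⁺] = (6.4×10⁻²)(37.1)/527.1 = 4.5×10⁻³ mol/L
[Br⁻] = (7.2×10⁻²)(490)/527.1 = 6.7×10⁻² mol/L
Q = [Tl⁺][Br⁻] = 3.0×10⁻⁴
Since Q (3.0×10⁻⁴) exceeds Ksp (5.5×10⁻⁶), TlBr will precipitate.

Yes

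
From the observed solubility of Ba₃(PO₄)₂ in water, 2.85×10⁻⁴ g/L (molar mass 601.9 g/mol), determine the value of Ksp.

Ksp = 2.57×10⁻³⁰

s = (2.85×10⁻⁴ g L⁻¹)/(601.9 g mol⁻¹) = 4.7350×10⁻⁷ M
Ba₃(PO₄)₂(s) ⇌ 3 Ba²⁺(aq) + 2 PO₄³⁻(aq)
If s mol/L of Ba₃(PO₄)₂ dissolves, [Ba²⁺] = 3s and [PO₄³⁻] = 2s.
Ksp = [Ba²⁺]^3[PO₄³⁻]^2 = (3s)^3 · (2s)^2 = 108s^5
Ksp = 108 × (4.7350×10⁻⁷)^5 = 2.57×10⁻³⁰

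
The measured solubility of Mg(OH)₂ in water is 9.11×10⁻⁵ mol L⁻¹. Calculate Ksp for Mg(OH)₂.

Ksp = 3.02×10⁻¹²

Mg(OH)₂(s) ⇌ Mg²⁺(aq) + 2 OH⁻(aq)
With molar solubility s: [Mg²⁺] = s, [OH⁻] = 2s.
Ksp = [Mg²⁺][OH⁻]^2 = s · (2s)^2 = 4s^3
Ksp = 4 × (9.11×10⁻⁵)^3 = 3.02×10⁻¹²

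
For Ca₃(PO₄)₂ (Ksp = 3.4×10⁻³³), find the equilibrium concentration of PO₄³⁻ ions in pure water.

2.5×10⁻⁷ M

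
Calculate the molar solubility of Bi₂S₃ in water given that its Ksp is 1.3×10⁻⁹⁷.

1.6×10⁻²⁰ M

Bi₂S₃(s) ⇌ 2 Bi³⁺(aq) + 3 S²⁻(aq)
With molar solubility s: [Bi³⁺] = 2s, [S²⁻] = 3s.
Ksp = [Bi³⁺]^2[S²⁻]^3 = (2s)^2 · (3s)^3 = 108s^5
108s^5 = 1.3×10⁻⁹⁷  ⇒  s^5 = 1.2×10⁻⁹⁹
s = 1.6×10⁻²⁰ M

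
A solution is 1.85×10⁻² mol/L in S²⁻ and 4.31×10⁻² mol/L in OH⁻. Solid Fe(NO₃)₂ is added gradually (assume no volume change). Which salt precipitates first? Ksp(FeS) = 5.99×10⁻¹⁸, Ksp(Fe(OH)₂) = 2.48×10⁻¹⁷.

The threshold for precipitation is Q = Ksp.
For FeS: [Fe²⁺] = (Ksp/[S²⁻]) = 3.24×10⁻¹⁶ mol/L
For Fe(OH)₂: [Fe²⁺] = (Ksp/[OH⁻]^2) = 1.34×10⁻¹⁴ mol/L
The smaller threshold [Fe²⁺] is reached first, so FeS precipitates first.

FeS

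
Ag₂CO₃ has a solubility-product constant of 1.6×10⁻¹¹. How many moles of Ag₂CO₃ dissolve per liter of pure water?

1.6×10⁻⁴ M

Ag₂CO₃(s) ⇌ 2 Ag⁺(aq) + CO₃²⁻(aq)
For each mole of Ag₂CO₃ that dissolves per liter, [Ag⁺] = 2s and [CO₃²⁻] = s; let s denote this solubility.
Ksp = [Ag⁺]^2[CO₃²⁻] = (2s)^2 · s = 4s^3
4s^3 = 1.6×10⁻¹¹  ⇒  s^3 = 4.0×10⁻¹²
s = 1.6×10⁻⁴ mol/L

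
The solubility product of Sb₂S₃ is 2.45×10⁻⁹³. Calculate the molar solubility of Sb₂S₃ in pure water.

Sb₂S₃(s) ⇌ 2 Sb³⁺(aq) + 3 S²⁻(aq)
Call the molar solubility s, so that [Sb³⁺] = 2s and [S²⁻] = 3s.
Ksp = [Sb³⁺]^2[S²⁻]^3 = (2s)^2 · (3s)^3 = 108s^5
108s^5 = 2.45×10⁻⁹³  ⇒  s^5 = 2.27×10⁻⁹⁵
s = (2.27×10⁻⁹⁵)^(1/5) = 1.18×10⁻¹⁹ M

1.18×10⁻¹⁹ M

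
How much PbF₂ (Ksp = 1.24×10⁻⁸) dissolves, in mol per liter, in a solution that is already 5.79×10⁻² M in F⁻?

3.70×10⁻⁶ M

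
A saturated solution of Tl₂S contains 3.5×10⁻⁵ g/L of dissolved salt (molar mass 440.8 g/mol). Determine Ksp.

Ksp = 2.0×10⁻²¹

s = (3.5×10⁻⁵ g L⁻¹)/(440.8 g mol⁻¹) = 7.940×10⁻⁸ M
Tl₂S(s) ⇌ 2 Tl⁺(aq) + S²⁻(aq)
If s mol/L of Tl₂S dissolves, [Tl⁺] = 2s and [S²⁻] = s.
Ksp = [Tl⁺]^2[S²⁻] = (2s)^2 · s = 4s^3
Ksp = 4 × (7.940×10⁻⁸)^3 = 2.0×10⁻²¹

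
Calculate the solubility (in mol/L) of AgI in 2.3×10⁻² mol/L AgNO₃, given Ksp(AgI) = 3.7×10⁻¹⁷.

AgI(s) ⇌ Ag⁺(aq) + I⁻(aq)
Let s be the solubility of AgI here. The common ion gives [Ag⁺] ≈ 2.3×10⁻² mol/L, and [I⁻] = s.
Ksp = [Ag⁺][I⁻] = (2.3×10⁻²)s
s = 3.7×10⁻¹⁷ / (2.3×10⁻²) = 1.6×10⁻¹⁵
s = 1.6×10⁻¹⁵ mol/L

1.6×10⁻¹⁵ M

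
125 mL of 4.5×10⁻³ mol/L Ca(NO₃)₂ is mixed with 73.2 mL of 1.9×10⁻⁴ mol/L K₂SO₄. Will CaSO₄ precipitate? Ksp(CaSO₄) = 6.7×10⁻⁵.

The combined volume is 198.2 mL.
[Ca²⁺] = (4.5×10⁻³)(125)/198.2 = 2.8×10⁻³ mol/L
[SO₄²⁻] = (1.9×10⁻⁴)(73.2)/198.2 = 7.0×10⁻⁵ mol/L
Q = [Ca²⁺][SO₄²⁻] = 2.0×10⁻⁷
Q = 2.0×10⁻⁷ < Ksp = 6.7×10⁻⁵, so the solution is unsaturated and no precipitate forms.

No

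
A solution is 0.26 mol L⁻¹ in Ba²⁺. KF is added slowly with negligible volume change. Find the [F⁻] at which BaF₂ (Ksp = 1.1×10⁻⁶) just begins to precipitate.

A salt starts to precipitate once the ion product Q reaches its Ksp.
BaF₂(s) ⇌ Ba²⁺(aq) + 2 F⁻(aq)
Ksp = [Ba²⁺][F⁻]^2 = [F⁻]^2(0.26)
[F⁻]^2 = 1.1×10⁻⁶ / (0.26) = 4.2×10⁻⁶
[F⁻] = 2.1×10⁻³ mol L⁻¹

2.1×10⁻³ M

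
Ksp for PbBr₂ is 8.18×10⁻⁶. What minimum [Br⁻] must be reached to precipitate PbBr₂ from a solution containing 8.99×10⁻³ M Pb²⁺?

The threshold for precipitation is Q = Ksp.
PbBr₂(s) ⇌ Pb²⁺(aq) + 2 Br⁻(aq)
Ksp = [Pb²⁺][Br⁻]^2 = [Br⁻]^2(8.99×10⁻³)
[Br⁻]^2 = 8.18×10⁻⁶ / (8.99×10⁻³) = 9.10×10⁻⁴
[Br⁻] = 3.02×10⁻² M

3.02×10⁻² M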